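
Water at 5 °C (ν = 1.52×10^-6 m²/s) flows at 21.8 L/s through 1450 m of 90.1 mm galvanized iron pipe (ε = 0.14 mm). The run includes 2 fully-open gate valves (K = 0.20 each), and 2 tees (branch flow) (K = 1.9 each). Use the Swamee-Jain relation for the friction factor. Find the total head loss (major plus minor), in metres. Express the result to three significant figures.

H_L ≈ 224 m

V = 4Q/(πD²) = 3.419 m/s; V²/2g = 0.5958 m
Re = 2.03×10^5, ε/D = 0.00155 → f = 0.02313 (Swamee-Jain)
Major: h_f = f(L/D)·V²/2g = 0.02313·16093·0.5958 = 221.8 m
Minor: ΣK = 4.20; h_m = ΣK·V²/2g = 2.503 m
Total H_L = 221.8 + 2.503 = 224.3 m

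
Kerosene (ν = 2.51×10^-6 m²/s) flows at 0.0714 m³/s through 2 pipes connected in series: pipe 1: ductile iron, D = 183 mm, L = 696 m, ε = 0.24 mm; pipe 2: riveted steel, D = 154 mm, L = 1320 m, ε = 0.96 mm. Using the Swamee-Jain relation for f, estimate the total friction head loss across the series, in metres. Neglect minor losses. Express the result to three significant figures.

Pipe 1: V = 2.715 m/s, Re = 1.98×10^5, ε/D = 0.00131, f = 0.02235, h_1 = f(L/D)V²/2g = 31.93 m
Pipe 2: V = 3.833 m/s, Re = 2.35×10^5, ε/D = 0.00623, f = 0.03300, h_2 = f(L/D)V²/2g = 211.9 m
Series → Q common, losses add: H = Σh = 243.8 m

H ≈ 244 m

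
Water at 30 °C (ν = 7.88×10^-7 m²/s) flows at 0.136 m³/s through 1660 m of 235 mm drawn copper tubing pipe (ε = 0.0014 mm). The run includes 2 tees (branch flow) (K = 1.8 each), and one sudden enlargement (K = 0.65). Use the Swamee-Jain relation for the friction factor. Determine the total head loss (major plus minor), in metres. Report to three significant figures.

H_L ≈ 44.2 m

V = 4Q/(πD²) = 3.136 m/s; V²/2g = 0.5011 m
Re = 9.35×10^5, ε/D = 5.96×10^-6 → f = 0.01188 (Swamee-Jain)
Major: h_f = f(L/D)·V²/2g = 0.01188·7064·0.5011 = 42.06 m
Minor: ΣK = 4.25; h_m = ΣK·V²/2g = 2.130 m
Total H_L = 42.06 + 2.130 = 44.19 m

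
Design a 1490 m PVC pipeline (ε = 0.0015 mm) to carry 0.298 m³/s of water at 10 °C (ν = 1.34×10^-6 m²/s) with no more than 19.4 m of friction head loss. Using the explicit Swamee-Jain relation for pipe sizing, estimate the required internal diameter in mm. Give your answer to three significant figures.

D ≈ 374 mm

Swamee-Jain (Type III): D = 0.66·[ε^1.25·(LQ²/(gh_f))^4.75 + ν·Q^9.4·(L/(gh_f))^5.2]^0.04
LQ²/(gh_f) = 0.6953; L/(gh_f) = 7.829
Term 1 = ε^1.25·(…)^4.75 = 9.34×10^-9; Term 2 = ν·Q^9.4·(…)^5.2 = 6.79×10^-7
D = 0.66·(9.34×10^-9 + 6.79×10^-7)^0.04 = 0.3742 m = 374 mm
Check: V = 2.71 m/s, Re = 7.57×10^5, f = 0.01226, h_f = 18.3 m ≈ 19.4 m ✓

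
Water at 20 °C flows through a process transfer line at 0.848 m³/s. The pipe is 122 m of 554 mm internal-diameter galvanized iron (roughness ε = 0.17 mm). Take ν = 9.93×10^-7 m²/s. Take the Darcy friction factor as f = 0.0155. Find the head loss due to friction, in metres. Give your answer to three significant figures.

h_f ≈ 2.15 m

V = 4Q/(πD²) = 4·0.848/(π·0.554²) = 3.518 m/s
h_f = f(L/D)V²/(2g) = 0.01550·(122/0.554)·3.518²/(2·9.81) = 2.153 m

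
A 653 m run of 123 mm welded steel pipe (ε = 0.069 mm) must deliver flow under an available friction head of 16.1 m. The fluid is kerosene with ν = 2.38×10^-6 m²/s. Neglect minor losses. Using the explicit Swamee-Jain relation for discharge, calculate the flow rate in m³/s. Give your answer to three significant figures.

Swamee-Jain (Type II): Q = -0.965·√(gD⁵h_f/L)·ln[ε/(3.7D) + √(3.17ν²L/(gD³h_f))]
√(gD⁵h_f/L) = √(9.81·0.123⁵·16.1/653) = 0.002609
ε/(3.7D) = 1.52×10^-4; √(3.17ν²L/(gD³h_f)) = 2.00×10^-4
Q = -0.965·0.002609·ln(3.514×10^-4) = 0.02003 m³/s
Check: V = 1.69 m/s, Re = 8.71×10^4, f = 0.02104, h_f = 16.2 m ≈ 16.1 m ✓

Q ≈ 0.0200 m³/s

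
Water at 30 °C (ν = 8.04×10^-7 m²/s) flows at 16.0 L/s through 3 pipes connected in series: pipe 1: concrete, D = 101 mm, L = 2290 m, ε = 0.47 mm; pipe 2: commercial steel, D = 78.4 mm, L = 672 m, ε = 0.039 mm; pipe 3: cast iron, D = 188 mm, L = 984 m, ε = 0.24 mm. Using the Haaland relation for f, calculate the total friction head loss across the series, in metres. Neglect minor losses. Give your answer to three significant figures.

H ≈ 227 m

Pipe 1: V = 1.997 m/s, Re = 2.51×10^5, ε/D = 0.00465, f = 0.03014, h_1 = f(L/D)V²/2g = 138.9 m
Pipe 2: V = 3.314 m/s, Re = 3.23×10^5, ε/D = 4.97×10^-4, f = 0.01797, h_2 = f(L/D)V²/2g = 86.25 m
Pipe 3: V = 0.5764 m/s, Re = 1.35×10^5, ε/D = 0.00128, f = 0.02242, h_3 = f(L/D)V²/2g = 1.987 m
Series → Q common, losses add: H = Σh = 227.1 m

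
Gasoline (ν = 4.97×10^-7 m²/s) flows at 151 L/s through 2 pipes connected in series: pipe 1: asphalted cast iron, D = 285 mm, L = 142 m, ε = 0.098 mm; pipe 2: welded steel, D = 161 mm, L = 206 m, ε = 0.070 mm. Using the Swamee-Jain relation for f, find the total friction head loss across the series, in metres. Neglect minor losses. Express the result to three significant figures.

H ≈ 61.4 m

Pipe 1: V = 2.367 m/s, Re = 1.36×10^6, ε/D = 3.44×10^-4, f = 0.01596, h_1 = f(L/D)V²/2g = 2.271 m
Pipe 2: V = 7.417 m/s, Re = 2.40×10^6, ε/D = 4.35×10^-4, f = 0.01649, h_2 = f(L/D)V²/2g = 59.18 m
Series → Q common, losses add: H = Σh = 61.45 m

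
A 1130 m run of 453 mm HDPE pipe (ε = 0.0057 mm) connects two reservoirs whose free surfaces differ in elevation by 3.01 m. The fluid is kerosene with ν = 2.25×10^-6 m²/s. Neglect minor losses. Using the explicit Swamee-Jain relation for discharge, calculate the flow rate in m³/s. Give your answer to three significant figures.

Swamee-Jain (Type II): Q = -0.965·√(gD⁵h_f/L)·ln[ε/(3.7D) + √(3.17ν²L/(gD³h_f))]
√(gD⁵h_f/L) = √(9.81·0.453⁵·3.01/1130) = 0.02233
ε/(3.7D) = 3.40×10^-6; √(3.17ν²L/(gD³h_f)) = 8.13×10^-5
Q = -0.965·0.02233·ln(8.468×10^-5) = 0.2020 m³/s
Check: V = 1.25 m/s, Re = 2.52×10^5, f = 0.01498, h_f = 2.99 m ≈ 3.01 m ✓

Q ≈ 0.202 m³/s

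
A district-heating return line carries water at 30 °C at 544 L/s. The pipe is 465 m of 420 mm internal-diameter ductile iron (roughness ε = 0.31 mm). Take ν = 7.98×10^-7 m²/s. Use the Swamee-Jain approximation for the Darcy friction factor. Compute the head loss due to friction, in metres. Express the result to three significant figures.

V = 4Q/(πD²) = 4·0.544/(π·0.420²) = 3.927 m/s
Re = VD/ν = 3.927·0.420/7.98×10^-7 = 2.07×10^6 → turbulent
ε/D = 0.31/420 = 7.38×10^-4
Swamee-Jain: f = 0.01851
h_f = f(L/D)V²/(2g) = 0.01851·(465/0.420)·3.927²/(2·9.81) = 16.11 m

h_f ≈ 16.1 m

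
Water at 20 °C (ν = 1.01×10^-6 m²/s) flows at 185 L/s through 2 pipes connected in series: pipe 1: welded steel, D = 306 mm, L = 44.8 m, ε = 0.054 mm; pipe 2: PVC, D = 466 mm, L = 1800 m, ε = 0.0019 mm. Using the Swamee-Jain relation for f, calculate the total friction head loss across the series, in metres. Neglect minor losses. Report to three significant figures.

H ≈ 3.74 m

Pipe 1: V = 2.516 m/s, Re = 7.62×10^5, ε/D = 1.76×10^-4, f = 0.01477, h_1 = f(L/D)V²/2g = 0.6974 m
Pipe 2: V = 1.085 m/s, Re = 5.00×10^5, ε/D = 4.08×10^-6, f = 0.01315, h_2 = f(L/D)V²/2g = 3.047 m
Series → Q common, losses add: H = Σh = 3.745 m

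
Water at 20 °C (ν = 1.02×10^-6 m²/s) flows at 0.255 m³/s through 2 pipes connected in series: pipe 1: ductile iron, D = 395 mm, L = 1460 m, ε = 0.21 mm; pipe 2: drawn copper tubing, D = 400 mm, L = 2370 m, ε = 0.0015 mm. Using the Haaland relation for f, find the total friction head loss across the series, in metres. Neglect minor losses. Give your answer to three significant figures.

Pipe 1: V = 2.081 m/s, Re = 8.06×10^5, ε/D = 5.32×10^-4, f = 0.01748, h_1 = f(L/D)V²/2g = 14.26 m
Pipe 2: V = 2.029 m/s, Re = 7.96×10^5, ε/D = 3.75×10^-6, f = 0.01210, h_2 = f(L/D)V²/2g = 15.04 m
Series → Q common, losses add: H = Σh = 29.31 m

H ≈ 29.3 m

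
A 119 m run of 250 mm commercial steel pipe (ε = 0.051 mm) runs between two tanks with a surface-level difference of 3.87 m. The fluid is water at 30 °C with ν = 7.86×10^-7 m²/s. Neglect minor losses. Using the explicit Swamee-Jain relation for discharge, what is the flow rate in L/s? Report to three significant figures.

Swamee-Jain (Type II): Q = -0.965·√(gD⁵h_f/L)·ln[ε/(3.7D) + √(3.17ν²L/(gD³h_f))]
√(gD⁵h_f/L) = √(9.81·0.250⁵·3.87/119) = 0.01765
ε/(3.7D) = 5.51×10^-5; √(3.17ν²L/(gD³h_f)) = 1.98×10^-5
Q = -0.965·0.01765·ln(7.496×10^-5) = 0.1618 m³/s
Check: V = 3.30 m/s, Re = 1.05×10^6, f = 0.01478, h_f = 3.89 m ≈ 3.87 m ✓

Q ≈ 162 L/s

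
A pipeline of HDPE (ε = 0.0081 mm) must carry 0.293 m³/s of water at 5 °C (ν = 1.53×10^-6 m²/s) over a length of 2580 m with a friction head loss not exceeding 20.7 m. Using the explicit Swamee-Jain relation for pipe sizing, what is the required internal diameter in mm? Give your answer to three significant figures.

D ≈ 414 mm

Swamee-Jain (Type III): D = 0.66·[ε^1.25·(LQ²/(gh_f))^4.75 + ν·Q^9.4·(L/(gh_f))^5.2]^0.04
LQ²/(gh_f) = 1.091; L/(gh_f) = 12.71
Term 1 = ε^1.25·(…)^4.75 = 6.53×10^-7; Term 2 = ν·Q^9.4·(…)^5.2 = 8.20×10^-6
D = 0.66·(6.53×10^-7 + 8.20×10^-6)^0.04 = 0.4144 m = 414 mm
Check: V = 2.17 m/s, Re = 5.88×10^5, f = 0.01306, h_f = 19.6 m ≈ 20.7 m ✓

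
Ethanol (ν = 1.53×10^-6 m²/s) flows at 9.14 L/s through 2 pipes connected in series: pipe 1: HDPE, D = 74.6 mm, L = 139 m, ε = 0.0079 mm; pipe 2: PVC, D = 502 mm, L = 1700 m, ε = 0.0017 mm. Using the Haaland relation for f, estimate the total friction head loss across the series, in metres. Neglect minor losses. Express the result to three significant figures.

Pipe 1: V = 2.091 m/s, Re = 1.02×10^5, ε/D = 1.06×10^-4, f = 0.01823, h_1 = f(L/D)V²/2g = 7.569 m
Pipe 2: V = 0.04618 m/s, Re = 1.52×10^4, ε/D = 3.39×10^-6, f = 0.02764, h_2 = f(L/D)V²/2g = 0.01018 m
Series → Q common, losses add: H = Σh = 7.579 m

H ≈ 7.58 m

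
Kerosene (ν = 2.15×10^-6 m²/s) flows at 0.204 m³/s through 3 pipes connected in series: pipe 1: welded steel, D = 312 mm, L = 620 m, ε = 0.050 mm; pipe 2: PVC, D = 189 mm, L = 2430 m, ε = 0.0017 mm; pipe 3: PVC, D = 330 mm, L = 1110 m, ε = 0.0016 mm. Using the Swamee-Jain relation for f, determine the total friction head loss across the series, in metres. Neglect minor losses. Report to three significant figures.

H ≈ 465 m

Pipe 1: V = 2.668 m/s, Re = 3.87×10^5, ε/D = 1.60×10^-4, f = 0.01552, h_1 = f(L/D)V²/2g = 11.19 m
Pipe 2: V = 7.271 m/s, Re = 6.39×10^5, ε/D = 8.99×10^-6, f = 0.01270, h_2 = f(L/D)V²/2g = 440.1 m
Pipe 3: V = 2.385 m/s, Re = 3.66×10^5, ε/D = 4.85×10^-6, f = 0.01392, h_3 = f(L/D)V²/2g = 13.57 m
Series → Q common, losses add: H = Σh = 464.9 m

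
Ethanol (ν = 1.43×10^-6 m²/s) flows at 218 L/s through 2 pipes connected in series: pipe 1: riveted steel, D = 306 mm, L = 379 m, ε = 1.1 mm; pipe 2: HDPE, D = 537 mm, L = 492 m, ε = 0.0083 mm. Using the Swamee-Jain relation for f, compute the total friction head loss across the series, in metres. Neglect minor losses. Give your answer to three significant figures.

Pipe 1: V = 2.964 m/s, Re = 6.34×10^5, ε/D = 0.00359, f = 0.02783, h_1 = f(L/D)V²/2g = 15.44 m
Pipe 2: V = 0.9625 m/s, Re = 3.61×10^5, ε/D = 1.55×10^-5, f = 0.01409, h_2 = f(L/D)V²/2g = 0.6095 m
Series → Q common, losses add: H = Σh = 16.04 m

H ≈ 16.0 m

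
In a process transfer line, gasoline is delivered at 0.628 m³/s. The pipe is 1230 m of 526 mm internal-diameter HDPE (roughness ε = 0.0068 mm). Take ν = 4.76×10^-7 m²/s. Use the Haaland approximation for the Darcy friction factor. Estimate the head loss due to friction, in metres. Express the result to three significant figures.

V = 4Q/(πD²) = 4·0.628/(π·0.526²) = 2.890 m/s
Re = VD/ν = 2.890·0.526/4.76×10^-7 = 3.19×10^6 → turbulent
ε/D = 0.0068/526 = 1.29×10^-5
Haaland: f = 0.01014
h_f = f(L/D)V²/(2g) = 0.01014·(1230/0.526)·2.890²/(2·9.81) = 10.09 m

h_f ≈ 10.1 m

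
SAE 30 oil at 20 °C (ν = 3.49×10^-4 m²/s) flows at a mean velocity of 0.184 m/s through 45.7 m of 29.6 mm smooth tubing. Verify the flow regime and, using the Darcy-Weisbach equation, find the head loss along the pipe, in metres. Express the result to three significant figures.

h_f ≈ 10.9 m

Re = VD/ν = 0.184·0.02960/3.49×10^-4 = 15.6 → laminar (Re < 2300)
f = 64/Re = 4.101
h_f = f(L/D)V²/(2g) = 4.101·(45.7/0.02960)·0.184²/(2·9.81) = 10.93 m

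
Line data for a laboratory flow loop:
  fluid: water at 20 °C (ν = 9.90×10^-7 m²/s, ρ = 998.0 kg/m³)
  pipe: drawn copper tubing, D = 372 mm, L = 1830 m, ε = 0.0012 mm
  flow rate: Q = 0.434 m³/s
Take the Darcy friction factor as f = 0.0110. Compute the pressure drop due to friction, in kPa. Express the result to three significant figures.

Δp ≈ 431 kPa

V = 4Q/(πD²) = 4·0.434/(π·0.372²) = 3.993 m/s
h_f = f(L/D)V²/(2g) = 0.01100·(1830/0.372)·3.993²/(2·9.81) = 43.98 m
Δp = ρg·h_f = 998.0·9.81·43.98 = 430.6 kPa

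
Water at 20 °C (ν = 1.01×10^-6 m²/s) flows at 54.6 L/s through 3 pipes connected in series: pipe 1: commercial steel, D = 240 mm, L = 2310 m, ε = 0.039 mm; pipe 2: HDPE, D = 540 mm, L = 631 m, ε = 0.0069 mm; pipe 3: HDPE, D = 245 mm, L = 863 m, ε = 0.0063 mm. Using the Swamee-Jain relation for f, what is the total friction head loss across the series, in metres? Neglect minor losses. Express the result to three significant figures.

H ≈ 15.1 m

Pipe 1: V = 1.207 m/s, Re = 2.87×10^5, ε/D = 1.62×10^-4, f = 0.01609, h_1 = f(L/D)V²/2g = 11.50 m
Pipe 2: V = 0.2384 m/s, Re = 1.27×10^5, ε/D = 1.28×10^-5, f = 0.01708, h_2 = f(L/D)V²/2g = 0.05782 m
Pipe 3: V = 1.158 m/s, Re = 2.81×10^5, ε/D = 2.57×10^-5, f = 0.01484, h_3 = f(L/D)V²/2g = 3.573 m
Series → Q common, losses add: H = Σh = 15.13 m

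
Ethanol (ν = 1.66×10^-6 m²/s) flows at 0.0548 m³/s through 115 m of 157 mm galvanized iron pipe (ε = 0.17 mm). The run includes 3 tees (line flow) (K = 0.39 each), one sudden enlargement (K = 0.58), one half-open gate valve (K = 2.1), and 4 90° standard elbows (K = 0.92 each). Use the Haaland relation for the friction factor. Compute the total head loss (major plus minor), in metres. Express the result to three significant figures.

V = 4Q/(πD²) = 2.831 m/s; V²/2g = 0.4084 m
Re = 2.68×10^5, ε/D = 0.00108 → f = 0.02096 (Haaland)
Major: h_f = f(L/D)·V²/2g = 0.02096·732.5·0.4084 = 6.269 m
Minor: ΣK = 7.53; h_m = ΣK·V²/2g = 3.075 m
Total H_L = 6.269 + 3.075 = 9.345 m

H_L ≈ 9.34 m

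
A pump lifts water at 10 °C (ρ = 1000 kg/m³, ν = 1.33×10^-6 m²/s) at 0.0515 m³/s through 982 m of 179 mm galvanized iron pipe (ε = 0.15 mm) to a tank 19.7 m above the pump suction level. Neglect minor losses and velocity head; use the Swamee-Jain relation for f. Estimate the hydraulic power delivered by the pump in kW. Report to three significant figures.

V = 4Q/(πD²) = 2.046 m/s; Re = 2.75×10^5; ε/D = 8.38×10^-4; f = 0.02013
h_f = f(L/D)V²/2g = 23.58 m
Total head H = z + h_f = 19.7 + 23.58 = 43.28 m
P_hyd = ρgQH = 1000·9.81·0.0515·43.28 = 21.86 kW

P_hyd ≈ 21.9 kW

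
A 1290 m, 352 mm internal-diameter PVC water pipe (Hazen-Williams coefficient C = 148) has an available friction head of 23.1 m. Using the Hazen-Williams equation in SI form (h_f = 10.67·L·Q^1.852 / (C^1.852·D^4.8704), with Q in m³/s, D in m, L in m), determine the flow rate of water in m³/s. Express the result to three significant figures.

Rearranging: Q = [h_f·C^1.852·D^4.8704 / (10.67·L)]^(1/1.852)
Q = [23.1·148^1.852·0.352^4.8704 / (10.67·1290)]^0.540 = 0.3015 m³/s

Q ≈ 0.302 m³/s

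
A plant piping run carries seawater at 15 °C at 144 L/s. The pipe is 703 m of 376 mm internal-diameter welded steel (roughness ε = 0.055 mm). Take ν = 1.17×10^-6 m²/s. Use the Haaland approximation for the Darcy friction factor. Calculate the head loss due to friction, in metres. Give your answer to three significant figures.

h_f ≈ 2.41 m

V = 4Q/(πD²) = 4·0.144/(π·0.376²) = 1.297 m/s
Re = VD/ν = 1.297·0.376/1.17×10^-6 = 4.17×10^5 → turbulent
ε/D = 0.055/376 = 1.46×10^-4
Haaland: f = 0.01504
h_f = f(L/D)V²/(2g) = 0.01504·(703/0.376)·1.297²/(2·9.81) = 2.411 m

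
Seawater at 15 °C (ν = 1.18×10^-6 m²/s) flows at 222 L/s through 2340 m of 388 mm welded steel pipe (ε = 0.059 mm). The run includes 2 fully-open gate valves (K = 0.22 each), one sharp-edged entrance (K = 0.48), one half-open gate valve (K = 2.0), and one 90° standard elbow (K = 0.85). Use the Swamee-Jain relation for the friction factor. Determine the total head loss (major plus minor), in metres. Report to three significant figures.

V = 4Q/(πD²) = 1.878 m/s; V²/2g = 0.1797 m
Re = 6.17×10^5, ε/D = 1.52×10^-4 → f = 0.01475 (Swamee-Jain)
Major: h_f = f(L/D)·V²/2g = 0.01475·6031·0.1797 = 15.98 m
Minor: ΣK = 3.77; h_m = ΣK·V²/2g = 0.6774 m
Total H_L = 15.98 + 0.6774 = 16.66 m

H_L ≈ 16.7 m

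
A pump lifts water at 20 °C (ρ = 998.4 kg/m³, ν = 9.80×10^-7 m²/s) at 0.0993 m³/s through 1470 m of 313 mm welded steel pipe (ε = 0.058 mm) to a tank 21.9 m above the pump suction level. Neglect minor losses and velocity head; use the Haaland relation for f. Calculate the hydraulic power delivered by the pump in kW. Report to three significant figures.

P_hyd ≈ 27.3 kW

V = 4Q/(πD²) = 1.291 m/s; Re = 4.12×10^5; ε/D = 1.85×10^-4; f = 0.01542
h_f = f(L/D)V²/2g = 6.148 m
Total head H = z + h_f = 21.9 + 6.148 = 28.05 m
P_hyd = ρgQH = 998.4·9.81·0.0993·28.05 = 27.28 kW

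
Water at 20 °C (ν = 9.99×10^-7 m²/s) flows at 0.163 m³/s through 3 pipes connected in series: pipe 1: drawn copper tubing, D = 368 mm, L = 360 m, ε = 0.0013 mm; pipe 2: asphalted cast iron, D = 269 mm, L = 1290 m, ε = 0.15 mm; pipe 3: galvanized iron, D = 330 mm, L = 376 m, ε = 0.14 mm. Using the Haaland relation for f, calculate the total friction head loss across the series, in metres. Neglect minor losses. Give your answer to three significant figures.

Pipe 1: V = 1.533 m/s, Re = 5.65×10^5, ε/D = 3.53×10^-6, f = 0.01283, h_1 = f(L/D)V²/2g = 1.502 m
Pipe 2: V = 2.868 m/s, Re = 7.72×10^5, ε/D = 5.58×10^-4, f = 0.01767, h_2 = f(L/D)V²/2g = 35.53 m
Pipe 3: V = 1.906 m/s, Re = 6.30×10^5, ε/D = 4.24×10^-4, f = 0.01690, h_3 = f(L/D)V²/2g = 3.564 m
Series → Q common, losses add: H = Σh = 40.59 m

H ≈ 40.6 m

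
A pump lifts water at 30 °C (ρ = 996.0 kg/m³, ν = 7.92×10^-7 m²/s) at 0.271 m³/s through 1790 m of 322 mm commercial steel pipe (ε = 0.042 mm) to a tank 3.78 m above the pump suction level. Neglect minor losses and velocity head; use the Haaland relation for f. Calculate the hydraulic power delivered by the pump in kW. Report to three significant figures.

P_hyd ≈ 122 kW

V = 4Q/(πD²) = 3.328 m/s; Re = 1.35×10^6; ε/D = 1.30×10^-4; f = 0.01350
h_f = f(L/D)V²/2g = 42.35 m
Total head H = z + h_f = 3.78 + 42.35 = 46.13 m
P_hyd = ρgQH = 996.0·9.81·0.271·46.13 = 122.1 kW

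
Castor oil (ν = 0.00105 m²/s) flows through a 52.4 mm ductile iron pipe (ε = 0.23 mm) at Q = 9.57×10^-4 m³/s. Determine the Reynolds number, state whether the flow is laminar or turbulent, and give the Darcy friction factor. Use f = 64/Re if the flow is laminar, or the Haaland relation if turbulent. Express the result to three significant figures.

Re ≈ 22.1; laminar; f = 64/Re ≈ 2.89

V = 4Q/(πD²) = 0.4438 m/s
Re = VD/ν = 0.4438·0.0524/0.00105 = 22.1
Re < 2300 → laminar → f = 64/Re = 2.890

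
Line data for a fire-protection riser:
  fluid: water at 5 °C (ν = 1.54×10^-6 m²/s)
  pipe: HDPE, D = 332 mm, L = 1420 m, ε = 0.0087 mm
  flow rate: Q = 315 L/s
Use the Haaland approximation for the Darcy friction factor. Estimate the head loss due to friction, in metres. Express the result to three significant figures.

V = 4Q/(πD²) = 4·0.315/(π·0.332²) = 3.639 m/s
Re = VD/ν = 3.639·0.332/1.54×10^-6 = 7.84×10^5 → turbulent
ε/D = 0.0087/332 = 2.62×10^-5
Haaland: f = 0.01250
h_f = f(L/D)V²/(2g) = 0.01250·(1420/0.332)·3.639²/(2·9.81) = 36.07 m

h_f ≈ 36.1 m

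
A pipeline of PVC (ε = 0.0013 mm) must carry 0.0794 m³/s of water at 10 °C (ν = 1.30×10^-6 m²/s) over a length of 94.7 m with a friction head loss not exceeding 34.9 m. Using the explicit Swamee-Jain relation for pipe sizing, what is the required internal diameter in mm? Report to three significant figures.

Swamee-Jain (Type III): D = 0.66·[ε^1.25·(LQ²/(gh_f))^4.75 + ν·Q^9.4·(L/(gh_f))^5.2]^0.04
LQ²/(gh_f) = 0.001744; L/(gh_f) = 0.2766
Term 1 = ε^1.25·(…)^4.75 = 3.46×10^-21; Term 2 = ν·Q^9.4·(…)^5.2 = 7.41×10^-20
D = 0.66·(3.46×10^-21 + 7.41×10^-20)^0.04 = 0.1135 m = 114 mm
Check: V = 7.84 m/s, Re = 6.85×10^5, f = 0.01261, h_f = 33.0 m ≈ 34.9 m ✓

D ≈ 114 mm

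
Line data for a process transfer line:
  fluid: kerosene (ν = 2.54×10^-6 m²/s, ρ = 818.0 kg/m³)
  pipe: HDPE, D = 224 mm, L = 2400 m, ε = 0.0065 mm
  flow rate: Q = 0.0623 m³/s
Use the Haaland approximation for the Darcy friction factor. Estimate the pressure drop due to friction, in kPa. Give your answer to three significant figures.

Δp ≈ 184 kPa

V = 4Q/(πD²) = 4·0.0623/(π·0.224²) = 1.581 m/s
Re = VD/ν = 1.581·0.224/2.54×10^-6 = 1.39×10^5 → turbulent
ε/D = 0.0065/224 = 2.90×10^-5
Haaland: f = 0.01679
h_f = f(L/D)V²/(2g) = 0.01679·(2400/0.224)·1.581²/(2·9.81) = 22.92 m
Δp = ρg·h_f = 818.0·9.81·22.92 = 183.9 kPa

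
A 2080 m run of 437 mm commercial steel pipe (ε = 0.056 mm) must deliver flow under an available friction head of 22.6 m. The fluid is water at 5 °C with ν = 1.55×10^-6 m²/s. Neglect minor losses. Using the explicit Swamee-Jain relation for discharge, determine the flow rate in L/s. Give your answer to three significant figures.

Swamee-Jain (Type II): Q = -0.965·√(gD⁵h_f/L)·ln[ε/(3.7D) + √(3.17ν²L/(gD³h_f))]
√(gD⁵h_f/L) = √(9.81·0.437⁵·22.6/2080) = 0.04122
ε/(3.7D) = 3.46×10^-5; √(3.17ν²L/(gD³h_f)) = 2.93×10^-5
Q = -0.965·0.04122·ln(6.389×10^-5) = 0.3841 m³/s
Check: V = 2.56 m/s, Re = 7.22×10^5, f = 0.01427, h_f = 22.7 m ≈ 22.6 m ✓

Q ≈ 384 L/s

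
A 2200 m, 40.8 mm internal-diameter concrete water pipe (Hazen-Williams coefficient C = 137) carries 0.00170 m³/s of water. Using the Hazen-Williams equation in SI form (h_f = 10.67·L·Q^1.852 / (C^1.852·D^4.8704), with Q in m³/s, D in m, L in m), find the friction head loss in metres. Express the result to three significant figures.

h_f = 10.67·2200·0.00170^1.852 / (137^1.852·0.0408^4.8704) = 112.4 m

h_f ≈ 112 m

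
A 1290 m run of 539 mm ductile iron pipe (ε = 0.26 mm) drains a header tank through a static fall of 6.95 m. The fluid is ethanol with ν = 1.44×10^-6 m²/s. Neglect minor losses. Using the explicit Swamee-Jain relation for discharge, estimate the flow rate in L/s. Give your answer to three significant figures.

Swamee-Jain (Type II): Q = -0.965·√(gD⁵h_f/L)·ln[ε/(3.7D) + √(3.17ν²L/(gD³h_f))]
√(gD⁵h_f/L) = √(9.81·0.539⁵·6.95/1290) = 0.04903
ε/(3.7D) = 1.30×10^-4; √(3.17ν²L/(gD³h_f)) = 2.82×10^-5
Q = -0.965·0.04903·ln(1.586×10^-4) = 0.4140 m³/s
Check: V = 1.81 m/s, Re = 6.79×10^5, f = 0.01742, h_f = 7.00 m ≈ 6.95 m ✓

Q ≈ 414 L/s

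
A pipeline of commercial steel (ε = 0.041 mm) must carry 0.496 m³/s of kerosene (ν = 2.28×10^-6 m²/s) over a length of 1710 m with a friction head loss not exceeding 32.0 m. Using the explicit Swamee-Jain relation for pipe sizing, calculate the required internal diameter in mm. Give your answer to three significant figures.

Swamee-Jain (Type III): D = 0.66·[ε^1.25·(LQ²/(gh_f))^4.75 + ν·Q^9.4·(L/(gh_f))^5.2]^0.04
LQ²/(gh_f) = 1.340; L/(gh_f) = 5.447
Term 1 = ε^1.25·(…)^4.75 = 1.32×10^-5; Term 2 = ν·Q^9.4·(…)^5.2 = 2.11×10^-5
D = 0.66·(1.32×10^-5 + 2.11×10^-5)^0.04 = 0.4374 m = 437 mm
Check: V = 3.30 m/s, Re = 6.33×10^5, f = 0.01402, h_f = 30.4 m ≈ 32.0 m ✓

D ≈ 437 mm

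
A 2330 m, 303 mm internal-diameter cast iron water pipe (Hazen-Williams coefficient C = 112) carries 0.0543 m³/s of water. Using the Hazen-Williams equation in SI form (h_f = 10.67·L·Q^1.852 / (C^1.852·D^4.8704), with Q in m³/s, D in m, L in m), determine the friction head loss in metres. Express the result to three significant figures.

h_f ≈ 6.06 m

h_f = 10.67·2330·0.0543^1.852 / (112^1.852·0.303^4.8704) = 6.065 m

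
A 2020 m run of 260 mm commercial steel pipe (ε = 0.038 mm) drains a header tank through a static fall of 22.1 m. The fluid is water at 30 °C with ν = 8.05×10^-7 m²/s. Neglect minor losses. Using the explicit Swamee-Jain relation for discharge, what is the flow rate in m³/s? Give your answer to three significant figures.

Swamee-Jain (Type II): Q = -0.965·√(gD⁵h_f/L)·ln[ε/(3.7D) + √(3.17ν²L/(gD³h_f))]
√(gD⁵h_f/L) = √(9.81·0.260⁵·22.1/2020) = 0.01129
ε/(3.7D) = 3.95×10^-5; √(3.17ν²L/(gD³h_f)) = 3.30×10^-5
Q = -0.965·0.01129·ln(7.250×10^-5) = 0.1039 m³/s
Check: V = 1.96 m/s, Re = 6.32×10^5, f = 0.01465, h_f = 22.2 m ≈ 22.1 m ✓

Q ≈ 0.104 m³/s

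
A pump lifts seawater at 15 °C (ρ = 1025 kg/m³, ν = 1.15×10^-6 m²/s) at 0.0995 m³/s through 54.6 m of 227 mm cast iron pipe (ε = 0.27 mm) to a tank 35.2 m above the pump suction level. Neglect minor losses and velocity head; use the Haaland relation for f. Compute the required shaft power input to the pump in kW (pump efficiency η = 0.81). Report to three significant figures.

V = 4Q/(πD²) = 2.459 m/s; Re = 4.85×10^5; ε/D = 0.00119; f = 0.02101
h_f = f(L/D)V²/2g = 1.557 m
Total head H = z + h_f = 35.2 + 1.557 = 36.76 m
P_hyd = ρgQH = 1025·9.81·0.0995·36.76 = 36.78 kW
P_shaft = P_hyd/η = 36.78/0.81 = 45.40 kW

P_shaft ≈ 45.4 kW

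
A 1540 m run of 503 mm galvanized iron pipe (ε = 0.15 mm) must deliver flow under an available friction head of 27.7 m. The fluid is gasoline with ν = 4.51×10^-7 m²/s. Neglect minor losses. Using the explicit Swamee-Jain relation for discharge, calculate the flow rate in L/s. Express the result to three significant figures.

Q ≈ 681 L/s

Swamee-Jain (Type II): Q = -0.965·√(gD⁵h_f/L)·ln[ε/(3.7D) + √(3.17ν²L/(gD³h_f))]
√(gD⁵h_f/L) = √(9.81·0.503⁵·27.7/1540) = 0.07538
ε/(3.7D) = 8.06×10^-5; √(3.17ν²L/(gD³h_f)) = 5.36×10^-6
Q = -0.965·0.07538·ln(8.596×10^-5) = 0.6809 m³/s
Check: V = 3.43 m/s, Re = 3.82×10^6, f = 0.01518, h_f = 27.8 m ≈ 27.7 m ✓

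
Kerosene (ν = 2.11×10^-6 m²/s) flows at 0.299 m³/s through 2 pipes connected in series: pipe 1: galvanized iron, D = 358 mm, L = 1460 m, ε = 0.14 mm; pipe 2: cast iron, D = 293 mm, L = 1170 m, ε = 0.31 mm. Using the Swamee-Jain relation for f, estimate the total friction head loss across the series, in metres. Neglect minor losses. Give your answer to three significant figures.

H ≈ 113 m

Pipe 1: V = 2.970 m/s, Re = 5.04×10^5, ε/D = 3.91×10^-4, f = 0.01705, h_1 = f(L/D)V²/2g = 31.26 m
Pipe 2: V = 4.435 m/s, Re = 6.16×10^5, ε/D = 0.00106, f = 0.02049, h_2 = f(L/D)V²/2g = 82.00 m
Series → Q common, losses add: H = Σh = 113.3 m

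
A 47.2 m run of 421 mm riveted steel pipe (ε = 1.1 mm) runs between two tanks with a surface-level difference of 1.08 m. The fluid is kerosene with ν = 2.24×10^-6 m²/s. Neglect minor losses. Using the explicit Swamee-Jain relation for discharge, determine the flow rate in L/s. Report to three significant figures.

Q ≈ 379 L/s

Swamee-Jain (Type II): Q = -0.965·√(gD⁵h_f/L)·ln[ε/(3.7D) + √(3.17ν²L/(gD³h_f))]
√(gD⁵h_f/L) = √(9.81·0.421⁵·1.08/47.2) = 0.05449
ε/(3.7D) = 7.06×10^-4; √(3.17ν²L/(gD³h_f)) = 3.08×10^-5
Q = -0.965·0.05449·ln(7.370×10^-4) = 0.3792 m³/s
Check: V = 2.72 m/s, Re = 5.12×10^5, f = 0.02558, h_f = 1.08 m ≈ 1.08 m ✓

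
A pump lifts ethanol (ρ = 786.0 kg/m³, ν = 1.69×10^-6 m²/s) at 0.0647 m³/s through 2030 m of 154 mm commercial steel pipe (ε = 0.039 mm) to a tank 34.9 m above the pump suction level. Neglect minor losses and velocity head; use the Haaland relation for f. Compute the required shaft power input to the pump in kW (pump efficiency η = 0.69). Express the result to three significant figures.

P_shaft ≈ 121 kW

V = 4Q/(πD²) = 3.474 m/s; Re = 3.17×10^5; ε/D = 2.53×10^-4; f = 0.01638
h_f = f(L/D)V²/2g = 132.8 m
Total head H = z + h_f = 34.9 + 132.8 = 167.7 m
P_hyd = ρgQH = 786.0·9.81·0.0647·167.7 = 83.66 kW
P_shaft = P_hyd/η = 83.66/0.69 = 121.2 kW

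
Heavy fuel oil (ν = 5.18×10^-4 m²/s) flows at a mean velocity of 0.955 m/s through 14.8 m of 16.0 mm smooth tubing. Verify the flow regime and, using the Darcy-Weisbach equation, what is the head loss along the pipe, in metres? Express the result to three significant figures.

h_f ≈ 93.3 m

Re = VD/ν = 0.955·0.01600/5.18×10^-4 = 29.5 → laminar (Re < 2300)
f = 64/Re = 2.170
h_f = f(L/D)V²/(2g) = 2.170·(14.8/0.01600)·0.955²/(2·9.81) = 93.29 m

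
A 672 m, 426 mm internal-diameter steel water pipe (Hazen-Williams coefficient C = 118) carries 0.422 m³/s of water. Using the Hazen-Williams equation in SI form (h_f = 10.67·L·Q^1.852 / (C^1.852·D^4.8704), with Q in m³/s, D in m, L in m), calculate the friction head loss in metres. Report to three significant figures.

h_f = 10.67·672·0.422^1.852 / (118^1.852·0.426^4.8704) = 13.47 m

h_f ≈ 13.5 m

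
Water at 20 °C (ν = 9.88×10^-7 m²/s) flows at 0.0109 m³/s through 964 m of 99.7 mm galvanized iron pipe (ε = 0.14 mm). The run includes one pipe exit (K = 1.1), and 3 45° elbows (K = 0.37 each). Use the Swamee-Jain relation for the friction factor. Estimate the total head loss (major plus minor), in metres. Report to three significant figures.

V = 4Q/(πD²) = 1.396 m/s; V²/2g = 0.09936 m
Re = 1.41×10^5, ε/D = 0.00140 → f = 0.02310 (Swamee-Jain)
Major: h_f = f(L/D)·V²/2g = 0.02310·9669·0.09936 = 22.19 m
Minor: ΣK = 2.21; h_m = ΣK·V²/2g = 0.2196 m
Total H_L = 22.19 + 0.2196 = 22.41 m

H_L ≈ 22.4 m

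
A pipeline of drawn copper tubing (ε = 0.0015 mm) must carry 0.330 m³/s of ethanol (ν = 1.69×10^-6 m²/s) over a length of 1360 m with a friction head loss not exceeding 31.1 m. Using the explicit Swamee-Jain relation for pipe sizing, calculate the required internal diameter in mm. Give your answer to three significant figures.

D ≈ 349 mm

Swamee-Jain (Type III): D = 0.66·[ε^1.25·(LQ²/(gh_f))^4.75 + ν·Q^9.4·(L/(gh_f))^5.2]^0.04
LQ²/(gh_f) = 0.4854; L/(gh_f) = 4.458
Term 1 = ε^1.25·(…)^4.75 = 1.70×10^-9; Term 2 = ν·Q^9.4·(…)^5.2 = 1.19×10^-7
D = 0.66·(1.70×10^-9 + 1.19×10^-7)^0.04 = 0.3490 m = 349 mm
Check: V = 3.45 m/s, Re = 7.12×10^5, f = 0.01239, h_f = 29.3 m ≈ 31.1 m ✓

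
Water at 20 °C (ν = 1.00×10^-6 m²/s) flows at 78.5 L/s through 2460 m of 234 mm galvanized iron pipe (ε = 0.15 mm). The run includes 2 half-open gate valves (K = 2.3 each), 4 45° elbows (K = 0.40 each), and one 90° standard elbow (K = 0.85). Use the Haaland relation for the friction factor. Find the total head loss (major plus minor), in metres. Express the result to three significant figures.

V = 4Q/(πD²) = 1.825 m/s; V²/2g = 0.1698 m
Re = 4.27×10^5, ε/D = 6.41×10^-4 → f = 0.01853 (Haaland)
Major: h_f = f(L/D)·V²/2g = 0.01853·10513·0.1698 = 33.08 m
Minor: ΣK = 7.05; h_m = ΣK·V²/2g = 1.197 m
Total H_L = 33.08 + 1.197 = 34.28 m

H_L ≈ 34.3 m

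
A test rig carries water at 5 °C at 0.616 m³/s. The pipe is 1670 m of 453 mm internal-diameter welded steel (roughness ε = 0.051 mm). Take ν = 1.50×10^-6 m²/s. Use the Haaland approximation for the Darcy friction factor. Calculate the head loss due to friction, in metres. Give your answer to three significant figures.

h_f ≈ 36.7 m

V = 4Q/(πD²) = 4·0.616/(π·0.453²) = 3.822 m/s
Re = VD/ν = 3.822·0.453/1.50×10^-6 = 1.15×10^6 → turbulent
ε/D = 0.051/453 = 1.13×10^-4
Haaland: f = 0.01337
h_f = f(L/D)V²/(2g) = 0.01337·(1670/0.453)·3.822²/(2·9.81) = 36.69 m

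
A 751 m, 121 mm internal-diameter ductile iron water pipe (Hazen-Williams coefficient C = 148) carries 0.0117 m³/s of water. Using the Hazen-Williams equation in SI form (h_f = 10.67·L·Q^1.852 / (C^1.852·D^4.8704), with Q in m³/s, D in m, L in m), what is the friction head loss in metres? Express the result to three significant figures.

h_f = 10.67·751·0.0117^1.852 / (148^1.852·0.121^4.8704) = 5.942 m

h_f ≈ 5.94 m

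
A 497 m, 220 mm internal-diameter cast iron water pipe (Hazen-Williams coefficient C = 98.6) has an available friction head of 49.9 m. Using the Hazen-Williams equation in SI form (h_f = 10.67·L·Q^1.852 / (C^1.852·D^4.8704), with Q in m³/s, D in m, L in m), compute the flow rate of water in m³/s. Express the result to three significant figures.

Rearranging: Q = [h_f·C^1.852·D^4.8704 / (10.67·L)]^(1/1.852)
Q = [49.9·98.6^1.852·0.220^4.8704 / (10.67·497)]^0.540 = 0.1480 m³/s

Q ≈ 0.148 m³/s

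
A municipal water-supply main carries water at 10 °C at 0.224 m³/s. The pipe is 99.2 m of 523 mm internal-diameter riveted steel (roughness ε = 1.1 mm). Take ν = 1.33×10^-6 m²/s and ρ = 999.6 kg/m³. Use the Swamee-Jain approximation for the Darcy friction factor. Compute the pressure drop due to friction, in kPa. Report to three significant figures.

Δp ≈ 2.50 kPa

V = 4Q/(πD²) = 4·0.224/(π·0.523²) = 1.043 m/s
Re = VD/ν = 1.043·0.523/1.33×10^-6 = 4.10×10^5 → turbulent
ε/D = 1.1/523 = 0.00210
Swamee-Jain: f = 0.02429
h_f = f(L/D)V²/(2g) = 0.02429·(99.2/0.523)·1.043²/(2·9.81) = 0.2553 m
Δp = ρg·h_f = 999.6·9.81·0.2553 = 2.504 kPa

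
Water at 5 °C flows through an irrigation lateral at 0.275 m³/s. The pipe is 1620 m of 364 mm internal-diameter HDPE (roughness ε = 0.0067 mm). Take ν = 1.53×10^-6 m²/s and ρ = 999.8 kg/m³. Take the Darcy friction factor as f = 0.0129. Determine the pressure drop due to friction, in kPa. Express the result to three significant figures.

Δp ≈ 200 kPa

V = 4Q/(πD²) = 4·0.275/(π·0.364²) = 2.643 m/s
h_f = f(L/D)V²/(2g) = 0.01290·(1620/0.364)·2.643²/(2·9.81) = 20.44 m
Δp = ρg·h_f = 999.8·9.81·20.44 = 200.4 kPa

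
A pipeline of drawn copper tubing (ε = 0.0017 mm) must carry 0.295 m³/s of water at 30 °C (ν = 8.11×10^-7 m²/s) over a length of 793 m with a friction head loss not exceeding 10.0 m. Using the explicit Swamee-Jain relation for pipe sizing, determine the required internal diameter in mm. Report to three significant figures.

D ≈ 368 mm

Swamee-Jain (Type III): D = 0.66·[ε^1.25·(LQ²/(gh_f))^4.75 + ν·Q^9.4·(L/(gh_f))^5.2]^0.04
LQ²/(gh_f) = 0.7035; L/(gh_f) = 8.084
Term 1 = ε^1.25·(…)^4.75 = 1.15×10^-8; Term 2 = ν·Q^9.4·(…)^5.2 = 4.41×10^-7
D = 0.66·(1.15×10^-8 + 4.41×10^-7)^0.04 = 0.3679 m = 368 mm
Check: V = 2.77 m/s, Re = 1.26×10^6, f = 0.01130, h_f = 9.56 m ≈ 10.0 m ✓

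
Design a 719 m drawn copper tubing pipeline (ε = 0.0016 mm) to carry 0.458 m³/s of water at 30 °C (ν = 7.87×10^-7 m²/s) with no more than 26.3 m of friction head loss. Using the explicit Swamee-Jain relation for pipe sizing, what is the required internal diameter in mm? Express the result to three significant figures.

Swamee-Jain (Type III): D = 0.66·[ε^1.25·(LQ²/(gh_f))^4.75 + ν·Q^9.4·(L/(gh_f))^5.2]^0.04
LQ²/(gh_f) = 0.5846; L/(gh_f) = 2.787
Term 1 = ε^1.25·(…)^4.75 = 4.44×10^-9; Term 2 = ν·Q^9.4·(…)^5.2 = 1.05×10^-7
D = 0.66·(4.44×10^-9 + 1.05×10^-7)^0.04 = 0.3477 m = 348 mm
Check: V = 4.82 m/s, Re = 2.13×10^6, f = 0.01044, h_f = 25.6 m ≈ 26.3 m ✓

D ≈ 348 mm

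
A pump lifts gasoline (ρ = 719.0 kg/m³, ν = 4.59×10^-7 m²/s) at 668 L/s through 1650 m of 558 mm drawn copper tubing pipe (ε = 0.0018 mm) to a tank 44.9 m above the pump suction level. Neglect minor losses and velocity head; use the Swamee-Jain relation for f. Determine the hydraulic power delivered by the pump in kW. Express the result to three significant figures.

P_hyd ≈ 263 kW

V = 4Q/(πD²) = 2.732 m/s; Re = 3.32×10^6; ε/D = 3.23×10^-6; f = 0.009749
h_f = f(L/D)V²/2g = 10.96 m
Total head H = z + h_f = 44.9 + 10.96 = 55.86 m
P_hyd = ρgQH = 719.0·9.81·0.668·55.86 = 263.2 kW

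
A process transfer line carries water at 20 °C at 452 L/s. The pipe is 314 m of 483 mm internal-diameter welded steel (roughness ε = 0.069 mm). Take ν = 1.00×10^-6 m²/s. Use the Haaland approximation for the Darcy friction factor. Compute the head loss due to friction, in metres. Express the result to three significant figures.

h_f ≈ 2.78 m

V = 4Q/(πD²) = 4·0.452/(π·0.483²) = 2.467 m/s
Re = VD/ν = 2.467·0.483/1.00×10^-6 = 1.19×10^6 → turbulent
ε/D = 0.069/483 = 1.43×10^-4
Haaland: f = 0.01377
h_f = f(L/D)V²/(2g) = 0.01377·(314/0.483)·2.467²/(2·9.81) = 2.776 m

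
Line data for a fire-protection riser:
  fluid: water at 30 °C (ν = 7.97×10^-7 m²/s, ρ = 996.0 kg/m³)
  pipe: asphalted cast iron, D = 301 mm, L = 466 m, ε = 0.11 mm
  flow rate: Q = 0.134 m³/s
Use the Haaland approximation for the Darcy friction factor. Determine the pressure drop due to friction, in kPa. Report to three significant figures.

Δp ≈ 44.8 kPa

V = 4Q/(πD²) = 4·0.134/(π·0.301²) = 1.883 m/s
Re = VD/ν = 1.883·0.301/7.97×10^-7 = 7.11×10^5 → turbulent
ε/D = 0.11/301 = 3.65×10^-4
Haaland: f = 0.01637
h_f = f(L/D)V²/(2g) = 0.01637·(466/0.301)·1.883²/(2·9.81) = 4.581 m
Δp = ρg·h_f = 996.0·9.81·4.581 = 44.76 kPa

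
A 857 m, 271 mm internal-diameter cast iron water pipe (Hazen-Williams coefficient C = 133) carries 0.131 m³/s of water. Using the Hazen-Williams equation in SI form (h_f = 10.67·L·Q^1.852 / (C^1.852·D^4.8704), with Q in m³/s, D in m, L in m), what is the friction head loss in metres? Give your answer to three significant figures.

h_f = 10.67·857·0.131^1.852 / (133^1.852·0.271^4.8704) = 14.28 m

h_f ≈ 14.3 m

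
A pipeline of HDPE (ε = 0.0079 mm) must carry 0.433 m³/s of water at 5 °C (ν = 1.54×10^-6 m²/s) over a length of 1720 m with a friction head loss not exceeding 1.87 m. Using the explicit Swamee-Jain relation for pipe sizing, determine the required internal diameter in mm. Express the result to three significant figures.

D ≈ 726 mm

Swamee-Jain (Type III): D = 0.66·[ε^1.25·(LQ²/(gh_f))^4.75 + ν·Q^9.4·(L/(gh_f))^5.2]^0.04
LQ²/(gh_f) = 17.58; L/(gh_f) = 93.76
Term 1 = ε^1.25·(…)^4.75 = 0.343; Term 2 = ν·Q^9.4·(…)^5.2 = 10.6
D = 0.66·(0.343 + 10.6)^0.04 = 0.7263 m = 726 mm
Check: V = 1.05 m/s, Re = 4.93×10^5, f = 0.01330, h_f = 1.75 m ≈ 1.87 m ✓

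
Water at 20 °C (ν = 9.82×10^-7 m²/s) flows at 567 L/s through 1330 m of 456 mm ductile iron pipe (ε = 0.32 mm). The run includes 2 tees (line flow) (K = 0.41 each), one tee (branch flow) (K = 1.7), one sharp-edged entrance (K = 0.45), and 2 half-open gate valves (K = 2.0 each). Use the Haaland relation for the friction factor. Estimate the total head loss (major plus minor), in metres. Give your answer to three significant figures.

V = 4Q/(πD²) = 3.472 m/s; V²/2g = 0.6144 m
Re = 1.61×10^6, ε/D = 7.02×10^-4 → f = 0.01830 (Haaland)
Major: h_f = f(L/D)·V²/2g = 0.01830·2917·0.6144 = 32.79 m
Minor: ΣK = 6.97; h_m = ΣK·V²/2g = 4.282 m
Total H_L = 32.79 + 4.282 = 37.07 m

H_L ≈ 37.1 m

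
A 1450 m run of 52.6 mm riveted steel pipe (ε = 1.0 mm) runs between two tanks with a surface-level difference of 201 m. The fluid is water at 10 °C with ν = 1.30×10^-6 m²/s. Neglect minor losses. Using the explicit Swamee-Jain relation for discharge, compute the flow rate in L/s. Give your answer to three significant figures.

Q ≈ 3.74 L/s

Swamee-Jain (Type II): Q = -0.965·√(gD⁵h_f/L)·ln[ε/(3.7D) + √(3.17ν²L/(gD³h_f))]
√(gD⁵h_f/L) = √(9.81·0.0526⁵·201/1450) = 7.400×10^-4
ε/(3.7D) = 0.00514; √(3.17ν²L/(gD³h_f)) = 1.65×10^-4
Q = -0.965·7.400×10^-4·ln(0.005303) = 0.003741 m³/s
Check: V = 1.72 m/s, Re = 6.97×10^4, f = 0.04858, h_f = 202 m ≈ 201 m ✓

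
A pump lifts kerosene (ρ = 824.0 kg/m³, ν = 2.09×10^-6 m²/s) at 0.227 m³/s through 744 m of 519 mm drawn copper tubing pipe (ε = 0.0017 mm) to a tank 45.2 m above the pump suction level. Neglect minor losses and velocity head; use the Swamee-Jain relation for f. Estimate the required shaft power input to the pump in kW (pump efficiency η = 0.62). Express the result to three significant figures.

P_shaft ≈ 137 kW

V = 4Q/(πD²) = 1.073 m/s; Re = 2.66×10^5; ε/D = 3.28×10^-6; f = 0.01473
h_f = f(L/D)V²/2g = 1.240 m
Total head H = z + h_f = 45.2 + 1.240 = 46.44 m
P_hyd = ρgQH = 824.0·9.81·0.227·46.44 = 85.21 kW
P_shaft = P_hyd/η = 85.21/0.62 = 137.4 kW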